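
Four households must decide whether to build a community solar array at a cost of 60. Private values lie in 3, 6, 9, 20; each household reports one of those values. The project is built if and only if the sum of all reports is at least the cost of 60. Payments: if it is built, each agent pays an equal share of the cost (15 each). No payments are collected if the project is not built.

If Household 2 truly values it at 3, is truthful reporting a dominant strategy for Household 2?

Yes

Check each profile of the others' reports and compare truth against every alternative report.
Others report (20, 20, 20): truth gives -12, best alternative gives -12.
Others report (3, 3, 3): truth gives 0, best alternative gives 0.
Others report (3, 3, 6): truth gives 0, best alternative gives 0.
Others report (3, 3, 9): truth gives 0, best alternative gives 0.
Others report (3, 3, 20): truth gives 0, best alternative gives 0.
Others report (3, 6, 3): truth gives 0, best alternative gives 0.
(Remaining 58 profiles checked similarly; truth is weakly best in each.)
In every case the truthful report is at least as good as any alternative, so it is a dominant strategy.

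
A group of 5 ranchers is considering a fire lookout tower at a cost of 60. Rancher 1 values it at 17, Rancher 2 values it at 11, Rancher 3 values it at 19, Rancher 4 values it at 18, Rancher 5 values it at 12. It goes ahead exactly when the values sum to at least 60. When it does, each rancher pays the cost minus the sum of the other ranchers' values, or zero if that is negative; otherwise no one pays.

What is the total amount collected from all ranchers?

3

Total value 77 ≥ cost 60, so it is built.
Rancher 1: others sum to 60; max(0, 60 - 60) = 0.
Rancher 2: others sum to 66; max(0, 60 - 66) = 0.
Rancher 3: others sum to 58; max(0, 60 - 58) = 2.
Rancher 4: others sum to 59; max(0, 60 - 59) = 1.
Rancher 5: others sum to 65; max(0, 60 - 65) = 0.
Total collected = 0 + 0 + 2 + 1 + 0 = 3.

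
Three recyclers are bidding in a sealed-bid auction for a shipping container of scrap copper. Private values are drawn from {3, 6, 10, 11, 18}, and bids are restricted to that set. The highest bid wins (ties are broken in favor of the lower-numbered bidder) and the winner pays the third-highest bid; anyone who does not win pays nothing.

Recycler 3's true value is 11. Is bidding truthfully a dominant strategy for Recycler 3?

Consider the case where Recycler 1 bids 3 and Recycler 2 bids 11.
Truthful bid 11: loses, pays 0, utility 0.
Bid 18 instead: wins, pays 3, utility 11 - 3 = 8.
Since 8 > 0, bidding 18 is strictly better here, so truthful bidding is not dominant.

No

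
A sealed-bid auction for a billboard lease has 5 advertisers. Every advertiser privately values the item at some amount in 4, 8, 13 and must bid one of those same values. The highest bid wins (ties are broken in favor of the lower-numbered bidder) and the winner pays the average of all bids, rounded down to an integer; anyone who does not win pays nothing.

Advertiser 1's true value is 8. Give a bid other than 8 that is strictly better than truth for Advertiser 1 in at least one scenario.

13

Suppose Advertiser 2 bids 4, Advertiser 3 bids 4, Advertiser 4 bids 4 and Advertiser 5 bids 13.
Bid 8: loses, pays 0, utility 0.
Bid 13: wins, pays 7, utility 8 - 7 = 1.
So bidding 13 beats truth here (1 > 0).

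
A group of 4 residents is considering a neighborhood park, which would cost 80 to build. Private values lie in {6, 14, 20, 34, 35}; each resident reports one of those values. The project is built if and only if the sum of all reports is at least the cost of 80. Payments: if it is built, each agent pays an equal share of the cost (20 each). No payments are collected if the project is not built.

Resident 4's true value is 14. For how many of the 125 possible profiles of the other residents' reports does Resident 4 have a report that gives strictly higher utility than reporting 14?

Others report (14, 20, 34): truth gives -6; report 6 gives 0 > -6. Violating.
Others report (14, 20, 35): truth gives -6; report 6 gives 0 > -6. Violating.
Others report (14, 34, 20): truth gives -6; report 6 gives 0 > -6. Violating.
Others report (14, 35, 20): truth gives -6; report 6 gives 0 > -6. Violating.
Others report (6, 6, 6): truth gives 0; no alternative beats it.
Others report (6, 6, 14): truth gives 0; no alternative beats it.
(Checking all 125 profiles: 12 have a profitable deviation, 113 do not.)

12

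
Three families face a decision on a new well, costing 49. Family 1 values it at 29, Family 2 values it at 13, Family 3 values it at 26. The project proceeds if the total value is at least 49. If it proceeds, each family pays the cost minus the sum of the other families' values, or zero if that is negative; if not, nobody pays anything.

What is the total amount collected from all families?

Total value 68 ≥ cost 49, so it is built.
Family 1: others sum to 39; max(0, 49 - 39) = 10.
Family 2: others sum to 55; max(0, 49 - 55) = 0.
Family 3: others sum to 42; max(0, 49 - 42) = 7.
Total collected = 10 + 0 + 7 = 17.

17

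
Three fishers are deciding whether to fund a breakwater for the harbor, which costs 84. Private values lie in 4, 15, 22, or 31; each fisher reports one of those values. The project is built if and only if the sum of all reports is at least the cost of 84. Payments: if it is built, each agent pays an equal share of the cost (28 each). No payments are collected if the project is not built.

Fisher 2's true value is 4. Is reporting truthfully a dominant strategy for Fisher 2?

Yes

Check each profile of the others' reports and compare truth against every alternative report.
Others report (4, 4): truth gives 0, best alternative gives 0.
Others report (4, 15): truth gives 0, best alternative gives 0.
Others report (4, 22): truth gives 0, best alternative gives 0.
Others report (4, 31): truth gives 0, best alternative gives 0.
Others report (15, 4): truth gives 0, best alternative gives 0.
Others report (15, 15): truth gives 0, best alternative gives 0.
(Remaining 10 profiles checked similarly; truth is weakly best in each.)
In every case the truthful report is at least as good as any alternative, so it is a dominant strategy.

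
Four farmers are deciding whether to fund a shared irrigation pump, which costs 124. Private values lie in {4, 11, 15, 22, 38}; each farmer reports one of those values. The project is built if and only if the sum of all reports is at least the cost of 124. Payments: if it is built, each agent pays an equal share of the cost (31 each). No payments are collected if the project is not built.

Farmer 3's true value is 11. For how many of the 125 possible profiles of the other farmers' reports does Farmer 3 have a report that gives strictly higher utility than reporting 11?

1

Others report (38, 38, 38): truth gives -20; report 4 gives 0 > -20. Violating.
Others report (4, 4, 4): truth gives 0; no alternative beats it.
Others report (4, 4, 11): truth gives 0; no alternative beats it.
(Checking all 125 profiles: 1 has a profitable deviation, 124 do not.)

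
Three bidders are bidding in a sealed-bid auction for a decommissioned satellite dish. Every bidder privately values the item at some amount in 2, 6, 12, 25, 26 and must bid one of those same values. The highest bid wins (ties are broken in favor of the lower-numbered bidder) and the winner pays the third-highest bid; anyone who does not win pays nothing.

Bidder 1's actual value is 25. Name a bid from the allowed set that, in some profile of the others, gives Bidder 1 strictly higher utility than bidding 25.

26

Suppose Bidder 2 bids 2 and Bidder 3 bids 26.
Bid 25: loses, pays 0, utility 0.
Bid 26: wins, pays 2, utility 25 - 2 = 23.
So bidding 26 beats truth here (23 > 0).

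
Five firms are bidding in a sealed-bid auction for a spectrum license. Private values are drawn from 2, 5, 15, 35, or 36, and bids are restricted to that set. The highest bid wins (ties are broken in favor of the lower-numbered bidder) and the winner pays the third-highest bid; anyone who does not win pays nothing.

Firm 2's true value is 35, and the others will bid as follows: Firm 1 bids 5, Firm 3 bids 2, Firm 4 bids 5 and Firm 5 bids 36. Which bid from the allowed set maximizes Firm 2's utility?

Bid 2: loses, pays 0, utility 0.
Bid 5: loses, pays 0, utility 0.
Bid 15: loses, pays 0, utility 0.
Bid 35: loses, pays 0, utility 0.
Bid 36: wins, pays 5, utility 35 - 5 = 30.
The best choice is 36 with utility 30.

36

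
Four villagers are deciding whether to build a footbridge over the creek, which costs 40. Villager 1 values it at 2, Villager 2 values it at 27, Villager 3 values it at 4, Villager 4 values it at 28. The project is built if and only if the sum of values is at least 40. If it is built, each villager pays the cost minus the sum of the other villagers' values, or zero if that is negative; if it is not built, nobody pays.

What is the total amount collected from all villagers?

Total value 61 ≥ cost 40, so it is built.
Villager 1: others sum to 59; max(0, 40 - 59) = 0.
Villager 2: others sum to 34; max(0, 40 - 34) = 6.
Villager 3: others sum to 57; max(0, 40 - 57) = 0.
Villager 4: others sum to 33; max(0, 40 - 33) = 7.
Total collected = 0 + 6 + 0 + 7 = 13.

13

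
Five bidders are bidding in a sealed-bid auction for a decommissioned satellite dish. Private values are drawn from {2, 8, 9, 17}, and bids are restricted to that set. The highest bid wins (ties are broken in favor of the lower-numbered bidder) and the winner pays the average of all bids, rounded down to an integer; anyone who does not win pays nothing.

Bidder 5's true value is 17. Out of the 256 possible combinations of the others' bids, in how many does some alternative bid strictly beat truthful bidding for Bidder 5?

16

Others bid (2, 2, 2, 2): truth gives 12; bid 8 gives 14 > 12. Violating.
Others bid (2, 2, 2, 8): truth gives 11; bid 9 gives 13 > 11. Violating.
Others bid (2, 2, 8, 2): truth gives 11; bid 9 gives 13 > 11. Violating.
Others bid (2, 2, 8, 8): truth gives 10; bid 9 gives 12 > 10. Violating.
Others bid (2, 2, 2, 9): truth gives 11; no alternative beats it.
Others bid (2, 2, 2, 17): truth gives 0; no alternative beats it.
(Checking all 256 profiles: 16 have a profitable deviation, 240 do not.)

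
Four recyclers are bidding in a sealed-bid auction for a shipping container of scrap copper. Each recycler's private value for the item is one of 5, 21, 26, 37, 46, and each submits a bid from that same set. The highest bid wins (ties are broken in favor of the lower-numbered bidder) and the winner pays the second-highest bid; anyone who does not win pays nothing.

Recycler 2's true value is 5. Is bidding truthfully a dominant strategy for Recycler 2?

Check each profile of the others' bids and compare truth against every alternative bid.
Others bid (5, 5, 21): truth gives 0, best alternative gives -16.
Others bid (5, 21, 5): truth gives 0, best alternative gives -16.
Others bid (5, 21, 21): truth gives 0, best alternative gives -16.
Others bid (5, 5, 5): truth gives 0, best alternative gives 0.
Others bid (5, 5, 26): truth gives 0, best alternative gives 0.
Others bid (5, 5, 37): truth gives 0, best alternative gives 0.
(Remaining 119 profiles checked similarly; truth is weakly best in each.)
In every case the truthful bid is at least as good as any alternative, so it is a dominant strategy.

Yes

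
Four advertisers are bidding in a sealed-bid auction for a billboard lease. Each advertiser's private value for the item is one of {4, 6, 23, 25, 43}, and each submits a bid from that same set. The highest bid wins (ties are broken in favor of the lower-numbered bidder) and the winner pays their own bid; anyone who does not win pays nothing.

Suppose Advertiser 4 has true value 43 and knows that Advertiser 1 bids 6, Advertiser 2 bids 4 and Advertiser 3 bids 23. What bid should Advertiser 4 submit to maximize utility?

Bid 4: loses, pays 0, utility 0.
Bid 6: loses, pays 0, utility 0.
Bid 23: loses, pays 0, utility 0.
Bid 25: wins, pays 25, utility 43 - 25 = 18.
Bid 43: wins, pays 43, utility 43 - 43 = 0.
The best choice is 25 with utility 18.

25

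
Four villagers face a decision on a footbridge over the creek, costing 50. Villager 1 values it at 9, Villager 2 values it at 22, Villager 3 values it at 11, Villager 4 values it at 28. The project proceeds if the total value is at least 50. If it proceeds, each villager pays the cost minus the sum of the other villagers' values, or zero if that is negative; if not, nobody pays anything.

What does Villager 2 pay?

2

Total value 70 ≥ cost 50, so the project is built.
The other villagers' values sum to 48.
Cost minus that sum is 50 - 48 = 2.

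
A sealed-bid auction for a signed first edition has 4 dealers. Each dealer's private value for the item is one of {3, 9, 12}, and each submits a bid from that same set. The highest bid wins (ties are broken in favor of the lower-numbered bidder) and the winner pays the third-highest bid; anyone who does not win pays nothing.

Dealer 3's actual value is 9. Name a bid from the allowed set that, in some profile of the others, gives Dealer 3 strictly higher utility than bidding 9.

12

Suppose Dealer 1 bids 3, Dealer 2 bids 3 and Dealer 4 bids 12.
Bid 9: loses, pays 0, utility 0.
Bid 12: wins, pays 3, utility 9 - 3 = 6.
So bidding 12 beats truth here (6 > 0).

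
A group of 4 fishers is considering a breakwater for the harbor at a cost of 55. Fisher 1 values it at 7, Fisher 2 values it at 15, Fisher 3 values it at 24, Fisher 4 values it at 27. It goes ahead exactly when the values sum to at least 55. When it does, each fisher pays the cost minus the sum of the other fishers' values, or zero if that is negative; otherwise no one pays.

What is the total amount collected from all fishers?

Total value 73 ≥ cost 55, so it is built.
Fisher 1: others sum to 66; max(0, 55 - 66) = 0.
Fisher 2: others sum to 58; max(0, 55 - 58) = 0.
Fisher 3: others sum to 49; max(0, 55 - 49) = 6.
Fisher 4: others sum to 46; max(0, 55 - 46) = 9.
Total collected = 0 + 0 + 6 + 9 = 15.

15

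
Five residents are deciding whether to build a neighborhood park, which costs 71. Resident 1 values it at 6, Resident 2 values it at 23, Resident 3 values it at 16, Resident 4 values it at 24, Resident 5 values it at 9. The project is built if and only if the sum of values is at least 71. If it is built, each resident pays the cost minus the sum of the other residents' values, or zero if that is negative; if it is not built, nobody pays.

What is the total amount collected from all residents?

Total value 78 ≥ cost 71, so it is built.
Resident 1: others sum to 72; max(0, 71 - 72) = 0.
Resident 2: others sum to 55; max(0, 71 - 55) = 16.
Resident 3: others sum to 62; max(0, 71 - 62) = 9.
Resident 4: others sum to 54; max(0, 71 - 54) = 17.
Resident 5: others sum to 69; max(0, 71 - 69) = 2.
Total collected = 0 + 16 + 9 + 17 + 2 = 44.

44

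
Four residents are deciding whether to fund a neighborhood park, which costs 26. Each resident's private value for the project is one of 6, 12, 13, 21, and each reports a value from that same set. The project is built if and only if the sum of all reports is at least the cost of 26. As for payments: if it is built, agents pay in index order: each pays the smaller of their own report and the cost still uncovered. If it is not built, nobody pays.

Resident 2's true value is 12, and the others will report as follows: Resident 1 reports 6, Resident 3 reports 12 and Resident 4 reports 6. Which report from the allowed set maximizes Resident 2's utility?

Report 6: project built, pays 6, utility 12 - 6 = 6.
Report 12: project built, pays 12, utility 12 - 12 = 0.
Report 13: project built, pays 13, utility 12 - 13 = -1.
Report 21: project built, pays 20, utility 12 - 20 = -8.
The best choice is 6 with utility 6.

6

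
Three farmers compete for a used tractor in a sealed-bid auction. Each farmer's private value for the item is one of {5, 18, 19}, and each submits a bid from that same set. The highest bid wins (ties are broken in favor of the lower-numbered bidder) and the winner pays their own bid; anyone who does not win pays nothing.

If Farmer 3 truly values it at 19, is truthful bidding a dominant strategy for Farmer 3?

Consider the case where Farmer 1 bids 5 and Farmer 2 bids 5.
Truthful bid 19: wins, pays 19, utility 19 - 19 = 0.
Bid 18 instead: wins, pays 18, utility 19 - 18 = 1.
Since 1 > 0, bidding 18 is strictly better here, so truthful bidding is not dominant.

No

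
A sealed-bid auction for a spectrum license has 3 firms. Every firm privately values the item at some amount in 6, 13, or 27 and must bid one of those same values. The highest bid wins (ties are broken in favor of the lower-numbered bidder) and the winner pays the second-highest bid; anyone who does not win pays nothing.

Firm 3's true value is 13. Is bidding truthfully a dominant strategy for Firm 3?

Check each profile of the others' bids and compare truth against every alternative bid.
Others bid (6, 6): truth gives 7, best alternative gives 7.
Others bid (6, 13): truth gives 0, best alternative gives 0.
Others bid (6, 27): truth gives 0, best alternative gives 0.
Others bid (13, 6): truth gives 0, best alternative gives 0.
Others bid (13, 13): truth gives 0, best alternative gives 0.
Others bid (13, 27): truth gives 0, best alternative gives 0.
(Remaining 3 profiles checked similarly; truth is weakly best in each.)
In every case the truthful bid is at least as good as any alternative, so it is a dominant strategy.

Yes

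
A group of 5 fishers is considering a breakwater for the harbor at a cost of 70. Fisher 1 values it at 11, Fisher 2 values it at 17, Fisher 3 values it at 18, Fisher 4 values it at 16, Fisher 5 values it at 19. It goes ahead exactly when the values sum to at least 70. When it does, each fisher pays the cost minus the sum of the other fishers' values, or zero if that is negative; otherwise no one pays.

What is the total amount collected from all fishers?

Total value 81 ≥ cost 70, so it is built.
Fisher 1: others sum to 70; max(0, 70 - 70) = 0.
Fisher 2: others sum to 64; max(0, 70 - 64) = 6.
Fisher 3: others sum to 63; max(0, 70 - 63) = 7.
Fisher 4: others sum to 65; max(0, 70 - 65) = 5.
Fisher 5: others sum to 62; max(0, 70 - 62) = 8.
Total collected = 0 + 6 + 7 + 5 + 8 = 26.

26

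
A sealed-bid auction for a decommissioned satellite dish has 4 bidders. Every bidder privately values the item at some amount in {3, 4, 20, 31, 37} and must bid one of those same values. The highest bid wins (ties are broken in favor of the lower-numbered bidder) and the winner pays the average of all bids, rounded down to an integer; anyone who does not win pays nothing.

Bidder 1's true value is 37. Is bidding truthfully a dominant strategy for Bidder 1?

Consider the case where Bidder 2 bids 3, Bidder 3 bids 3 and Bidder 4 bids 3.
Truthful bid 37: wins, pays 11, utility 37 - 11 = 26.
Bid 3 instead: wins, pays 3, utility 37 - 3 = 34.
Since 34 > 26, bidding 3 is strictly better here, so truthful bidding is not dominant.

No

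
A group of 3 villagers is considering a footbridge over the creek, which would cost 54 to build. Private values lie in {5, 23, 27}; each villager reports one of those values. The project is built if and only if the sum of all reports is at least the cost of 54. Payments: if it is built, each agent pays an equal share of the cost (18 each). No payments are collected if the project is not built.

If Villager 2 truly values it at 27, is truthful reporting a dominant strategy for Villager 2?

Yes

Check each profile of the others' reports and compare truth against every alternative report.
Others report (5, 23): truth gives 9, best alternative gives 0.
Others report (23, 5): truth gives 9, best alternative gives 0.
Others report (5, 27): truth gives 9, best alternative gives 9.
Others report (23, 23): truth gives 9, best alternative gives 9.
Others report (23, 27): truth gives 9, best alternative gives 9.
Others report (27, 5): truth gives 9, best alternative gives 9.
(Remaining 3 profiles checked similarly; truth is weakly best in each.)
In every case the truthful report is at least as good as any alternative, so it is a dominant strategy.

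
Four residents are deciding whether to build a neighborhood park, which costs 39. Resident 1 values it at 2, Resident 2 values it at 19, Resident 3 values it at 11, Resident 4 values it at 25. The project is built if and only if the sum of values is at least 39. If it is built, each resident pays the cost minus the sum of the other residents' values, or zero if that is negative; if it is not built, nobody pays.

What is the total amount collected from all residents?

Total value 57 ≥ cost 39, so it is built.
Resident 1: others sum to 55; max(0, 39 - 55) = 0.
Resident 2: others sum to 38; max(0, 39 - 38) = 1.
Resident 3: others sum to 46; max(0, 39 - 46) = 0.
Resident 4: others sum to 32; max(0, 39 - 32) = 7.
Total collected = 0 + 1 + 0 + 7 = 8.

8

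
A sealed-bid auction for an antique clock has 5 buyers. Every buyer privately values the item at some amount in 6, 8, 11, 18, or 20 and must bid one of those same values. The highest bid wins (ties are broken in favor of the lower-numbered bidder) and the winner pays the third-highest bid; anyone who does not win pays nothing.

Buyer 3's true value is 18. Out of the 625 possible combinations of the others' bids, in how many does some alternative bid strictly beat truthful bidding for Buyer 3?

108

Others bid (6, 6, 6, 20): truth gives 0; bid 20 gives 12 > 0. Violating.
Others bid (6, 6, 8, 20): truth gives 0; bid 20 gives 10 > 0. Violating.
Others bid (6, 6, 11, 20): truth gives 0; bid 20 gives 7 > 0. Violating.
Others bid (6, 6, 20, 6): truth gives 0; bid 20 gives 12 > 0. Violating.
Others bid (6, 6, 6, 6): truth gives 12; no alternative beats it.
Others bid (6, 6, 6, 8): truth gives 12; no alternative beats it.
(Checking all 625 profiles: 108 have a profitable deviation, 517 do not.)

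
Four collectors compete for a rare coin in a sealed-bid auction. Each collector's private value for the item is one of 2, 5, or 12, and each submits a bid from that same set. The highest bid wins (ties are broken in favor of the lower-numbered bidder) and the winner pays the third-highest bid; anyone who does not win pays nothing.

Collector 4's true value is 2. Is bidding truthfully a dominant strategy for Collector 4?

Yes

Check each profile of the others' bids and compare truth against every alternative bid.
Others bid (2, 2, 2): truth gives 0, best alternative gives 0.
Others bid (2, 2, 5): truth gives 0, best alternative gives 0.
Others bid (2, 2, 12): truth gives 0, best alternative gives 0.
Others bid (2, 5, 2): truth gives 0, best alternative gives 0.
Others bid (2, 5, 5): truth gives 0, best alternative gives 0.
Others bid (2, 5, 12): truth gives 0, best alternative gives 0.
(Remaining 21 profiles checked similarly; truth is weakly best in each.)
In every case the truthful bid is at least as good as any alternative, so it is a dominant strategy.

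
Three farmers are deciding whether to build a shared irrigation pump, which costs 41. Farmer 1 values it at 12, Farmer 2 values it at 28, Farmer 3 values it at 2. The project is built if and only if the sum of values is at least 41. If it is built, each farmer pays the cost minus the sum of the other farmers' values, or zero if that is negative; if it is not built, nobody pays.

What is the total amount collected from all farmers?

39

Total value 42 ≥ cost 41, so it is built.
Farmer 1: others sum to 30; max(0, 41 - 30) = 11.
Farmer 2: others sum to 14; max(0, 41 - 14) = 27.
Farmer 3: others sum to 40; max(0, 41 - 40) = 1.
Total collected = 11 + 27 + 1 = 39.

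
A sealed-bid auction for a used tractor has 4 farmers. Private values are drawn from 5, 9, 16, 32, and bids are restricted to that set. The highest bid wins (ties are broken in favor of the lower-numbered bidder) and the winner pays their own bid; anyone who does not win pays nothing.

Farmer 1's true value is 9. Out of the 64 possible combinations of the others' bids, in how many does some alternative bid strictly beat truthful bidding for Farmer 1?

Others bid (5, 5, 5): truth gives 0; bid 5 gives 4 > 0. Violating.
Others bid (5, 5, 9): truth gives 0; no alternative beats it.
Others bid (5, 5, 16): truth gives 0; no alternative beats it.
(Checking all 64 profiles: 1 has a profitable deviation, 63 do not.)

1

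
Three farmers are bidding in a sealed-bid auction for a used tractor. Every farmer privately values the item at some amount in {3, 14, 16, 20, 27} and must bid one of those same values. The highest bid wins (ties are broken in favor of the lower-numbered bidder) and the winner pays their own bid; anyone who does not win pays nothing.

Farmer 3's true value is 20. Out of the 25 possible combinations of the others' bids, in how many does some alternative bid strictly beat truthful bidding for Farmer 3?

4

Others bid (3, 3): truth gives 0; bid 14 gives 6 > 0. Violating.
Others bid (3, 14): truth gives 0; bid 16 gives 4 > 0. Violating.
Others bid (14, 3): truth gives 0; bid 16 gives 4 > 0. Violating.
Others bid (14, 14): truth gives 0; bid 16 gives 4 > 0. Violating.
Others bid (3, 16): truth gives 0; no alternative beats it.
Others bid (3, 20): truth gives 0; no alternative beats it.
(Checking all 25 profiles: 4 have a profitable deviation, 21 do not.)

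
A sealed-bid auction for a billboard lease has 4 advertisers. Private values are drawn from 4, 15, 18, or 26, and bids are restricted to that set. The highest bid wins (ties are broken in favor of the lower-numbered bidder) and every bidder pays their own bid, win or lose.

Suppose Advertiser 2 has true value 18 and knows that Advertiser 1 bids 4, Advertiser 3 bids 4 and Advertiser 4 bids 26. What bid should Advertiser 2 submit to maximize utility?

Bid 4: loses but pays 4, utility -4.
Bid 15: loses but pays 15, utility -15.
Bid 18: loses but pays 18, utility -18.
Bid 26: wins, pays 26, utility 18 - 26 = -8.
The best choice is 4 with utility -4.

4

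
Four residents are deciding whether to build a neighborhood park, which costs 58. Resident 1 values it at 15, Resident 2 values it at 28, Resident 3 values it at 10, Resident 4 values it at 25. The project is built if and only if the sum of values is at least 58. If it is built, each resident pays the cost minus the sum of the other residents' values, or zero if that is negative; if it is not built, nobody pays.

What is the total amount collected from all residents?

Total value 78 ≥ cost 58, so it is built.
Resident 1: others sum to 63; max(0, 58 - 63) = 0.
Resident 2: others sum to 50; max(0, 58 - 50) = 8.
Resident 3: others sum to 68; max(0, 58 - 68) = 0.
Resident 4: others sum to 53; max(0, 58 - 53) = 5.
Total collected = 0 + 8 + 0 + 5 = 13.

13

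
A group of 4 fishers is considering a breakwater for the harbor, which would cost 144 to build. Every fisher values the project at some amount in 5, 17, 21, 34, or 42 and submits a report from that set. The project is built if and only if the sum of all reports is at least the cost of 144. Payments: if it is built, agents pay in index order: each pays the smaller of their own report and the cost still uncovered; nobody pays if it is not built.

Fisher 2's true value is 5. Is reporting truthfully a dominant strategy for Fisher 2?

Check each profile of the others' reports and compare truth against every alternative report.
Others report (5, 5, 5): truth gives 0, best alternative gives 0.
Others report (5, 5, 17): truth gives 0, best alternative gives 0.
Others report (5, 5, 21): truth gives 0, best alternative gives 0.
Others report (5, 5, 34): truth gives 0, best alternative gives 0.
Others report (5, 5, 42): truth gives 0, best alternative gives 0.
Others report (5, 17, 5): truth gives 0, best alternative gives 0.
(Remaining 119 profiles checked similarly; truth is weakly best in each.)
In every case the truthful report is at least as good as any alternative, so it is a dominant strategy.

Yes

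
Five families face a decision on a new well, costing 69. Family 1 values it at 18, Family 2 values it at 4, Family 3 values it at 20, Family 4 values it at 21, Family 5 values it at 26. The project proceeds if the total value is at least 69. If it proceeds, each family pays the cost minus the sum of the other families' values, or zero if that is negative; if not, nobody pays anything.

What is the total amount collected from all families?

Total value 89 ≥ cost 69, so it is built.
Family 1: others sum to 71; max(0, 69 - 71) = 0.
Family 2: others sum to 85; max(0, 69 - 85) = 0.
Family 3: others sum to 69; max(0, 69 - 69) = 0.
Family 4: others sum to 68; max(0, 69 - 68) = 1.
Family 5: others sum to 63; max(0, 69 - 63) = 6.
Total collected = 0 + 0 + 0 + 1 + 6 = 7.

7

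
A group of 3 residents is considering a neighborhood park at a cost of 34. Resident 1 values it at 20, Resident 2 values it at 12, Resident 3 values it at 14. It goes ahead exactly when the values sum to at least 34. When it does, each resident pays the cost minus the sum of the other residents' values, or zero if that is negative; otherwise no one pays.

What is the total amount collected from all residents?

10

Total value 46 ≥ cost 34, so it is built.
Resident 1: others sum to 26; max(0, 34 - 26) = 8.
Resident 2: others sum to 34; max(0, 34 - 34) = 0.
Resident 3: others sum to 32; max(0, 34 - 32) = 2.
Total collected = 8 + 0 + 2 = 10.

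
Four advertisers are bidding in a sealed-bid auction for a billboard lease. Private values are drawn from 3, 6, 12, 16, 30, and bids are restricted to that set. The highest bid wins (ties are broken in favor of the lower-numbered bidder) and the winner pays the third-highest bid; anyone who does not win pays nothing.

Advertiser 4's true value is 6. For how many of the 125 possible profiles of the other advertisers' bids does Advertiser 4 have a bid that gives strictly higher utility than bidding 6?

Others bid (3, 3, 6): truth gives 0; bid 12 gives 3 > 0. Violating.
Others bid (3, 3, 12): truth gives 0; bid 16 gives 3 > 0. Violating.
Others bid (3, 3, 16): truth gives 0; bid 30 gives 3 > 0. Violating.
Others bid (3, 6, 3): truth gives 0; bid 12 gives 3 > 0. Violating.
Others bid (3, 3, 3): truth gives 3; no alternative beats it.
Others bid (3, 3, 30): truth gives 0; no alternative beats it.
(Checking all 125 profiles: 9 have a profitable deviation, 116 do not.)

9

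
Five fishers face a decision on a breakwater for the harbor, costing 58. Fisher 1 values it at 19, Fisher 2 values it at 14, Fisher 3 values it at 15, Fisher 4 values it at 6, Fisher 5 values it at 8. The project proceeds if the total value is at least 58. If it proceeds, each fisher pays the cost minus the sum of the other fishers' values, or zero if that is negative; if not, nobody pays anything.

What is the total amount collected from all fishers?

Total value 62 ≥ cost 58, so it is built.
Fisher 1: others sum to 43; max(0, 58 - 43) = 15.
Fisher 2: others sum to 48; max(0, 58 - 48) = 10.
Fisher 3: others sum to 47; max(0, 58 - 47) = 11.
Fisher 4: others sum to 56; max(0, 58 - 56) = 2.
Fisher 5: others sum to 54; max(0, 58 - 54) = 4.
Total collected = 15 + 10 + 11 + 2 + 4 = 42.

42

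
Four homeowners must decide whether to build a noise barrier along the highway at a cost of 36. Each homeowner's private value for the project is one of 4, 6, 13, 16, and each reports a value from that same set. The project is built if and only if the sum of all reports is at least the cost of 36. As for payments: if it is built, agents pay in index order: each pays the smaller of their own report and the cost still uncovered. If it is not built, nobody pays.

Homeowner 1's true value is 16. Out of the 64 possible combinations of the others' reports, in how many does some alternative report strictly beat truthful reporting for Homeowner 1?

Others report (4, 4, 16): truth gives 0; report 13 gives 3 > 0. Violating.
Others report (4, 6, 13): truth gives 0; report 13 gives 3 > 0. Violating.
Others report (4, 6, 16): truth gives 0; report 13 gives 3 > 0. Violating.
Others report (4, 13, 6): truth gives 0; report 13 gives 3 > 0. Violating.
Others report (4, 4, 4): truth gives 0; no alternative beats it.
Others report (4, 4, 6): truth gives 0; no alternative beats it.
(Checking all 64 profiles: 53 have a profitable deviation, 11 do not.)

53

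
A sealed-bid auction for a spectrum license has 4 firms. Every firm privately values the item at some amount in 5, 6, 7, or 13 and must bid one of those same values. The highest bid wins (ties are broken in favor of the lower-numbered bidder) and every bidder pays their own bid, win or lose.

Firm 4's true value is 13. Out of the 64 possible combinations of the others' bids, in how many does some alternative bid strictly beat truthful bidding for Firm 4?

Others bid (5, 5, 5): truth gives 0; bid 6 gives 7 > 0. Violating.
Others bid (5, 5, 6): truth gives 0; bid 7 gives 6 > 0. Violating.
Others bid (5, 5, 13): truth gives -13; bid 5 gives -5 > -13. Violating.
Others bid (5, 6, 5): truth gives 0; bid 7 gives 6 > 0. Violating.
Others bid (5, 5, 7): truth gives 0; no alternative beats it.
Others bid (5, 6, 7): truth gives 0; no alternative beats it.
(Checking all 64 profiles: 45 have a profitable deviation, 19 do not.)

45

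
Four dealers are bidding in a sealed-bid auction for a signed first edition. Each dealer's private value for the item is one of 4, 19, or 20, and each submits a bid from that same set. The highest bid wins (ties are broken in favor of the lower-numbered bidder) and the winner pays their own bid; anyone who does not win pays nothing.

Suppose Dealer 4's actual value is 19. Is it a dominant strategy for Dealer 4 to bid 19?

Yes

Check each profile of the others' bids and compare truth against every alternative bid.
Others bid (4, 4, 4): truth gives 0, best alternative gives 0.
Others bid (4, 4, 19): truth gives 0, best alternative gives 0.
Others bid (4, 4, 20): truth gives 0, best alternative gives 0.
Others bid (4, 19, 4): truth gives 0, best alternative gives 0.
Others bid (4, 19, 19): truth gives 0, best alternative gives 0.
Others bid (4, 19, 20): truth gives 0, best alternative gives 0.
(Remaining 21 profiles checked similarly; truth is weakly best in each.)
In every case the truthful bid is at least as good as any alternative, so it is a dominant strategy.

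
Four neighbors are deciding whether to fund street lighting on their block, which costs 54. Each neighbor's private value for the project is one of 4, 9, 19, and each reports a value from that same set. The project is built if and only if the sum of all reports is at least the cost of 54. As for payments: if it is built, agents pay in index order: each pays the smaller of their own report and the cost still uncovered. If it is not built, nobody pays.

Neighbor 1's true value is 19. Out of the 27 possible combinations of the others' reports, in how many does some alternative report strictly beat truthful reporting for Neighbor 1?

Others report (9, 19, 19): truth gives 0; report 9 gives 10 > 0. Violating.
Others report (19, 9, 19): truth gives 0; report 9 gives 10 > 0. Violating.
Others report (19, 19, 9): truth gives 0; report 9 gives 10 > 0. Violating.
Others report (19, 19, 19): truth gives 0; report 4 gives 15 > 0. Violating.
Others report (4, 4, 4): truth gives 0; no alternative beats it.
Others report (4, 4, 9): truth gives 0; no alternative beats it.
(Checking all 27 profiles: 4 have a profitable deviation, 23 do not.)

4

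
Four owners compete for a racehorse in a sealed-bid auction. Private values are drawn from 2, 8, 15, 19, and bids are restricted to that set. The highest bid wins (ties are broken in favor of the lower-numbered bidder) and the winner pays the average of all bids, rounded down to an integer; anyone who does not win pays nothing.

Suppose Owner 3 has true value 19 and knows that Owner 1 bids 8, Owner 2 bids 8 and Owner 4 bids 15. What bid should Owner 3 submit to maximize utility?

15

Bid 2: loses, pays 0, utility 0.
Bid 8: loses, pays 0, utility 0.
Bid 15: wins, pays 11, utility 19 - 11 = 8.
Bid 19: wins, pays 12, utility 19 - 12 = 7.
The best choice is 15 with utility 8.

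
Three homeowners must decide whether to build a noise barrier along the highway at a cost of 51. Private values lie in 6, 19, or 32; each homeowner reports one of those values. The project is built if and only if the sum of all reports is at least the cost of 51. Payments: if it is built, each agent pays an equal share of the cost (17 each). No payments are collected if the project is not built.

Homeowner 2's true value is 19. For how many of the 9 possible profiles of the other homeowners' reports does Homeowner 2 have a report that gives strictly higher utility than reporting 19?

Others report (6, 19): truth gives 0; report 32 gives 2 > 0. Violating.
Others report (19, 6): truth gives 0; report 32 gives 2 > 0. Violating.
Others report (6, 6): truth gives 0; no alternative beats it.
Others report (6, 32): truth gives 2; no alternative beats it.
(Checking all 9 profiles: 2 have a profitable deviation, 7 do not.)

2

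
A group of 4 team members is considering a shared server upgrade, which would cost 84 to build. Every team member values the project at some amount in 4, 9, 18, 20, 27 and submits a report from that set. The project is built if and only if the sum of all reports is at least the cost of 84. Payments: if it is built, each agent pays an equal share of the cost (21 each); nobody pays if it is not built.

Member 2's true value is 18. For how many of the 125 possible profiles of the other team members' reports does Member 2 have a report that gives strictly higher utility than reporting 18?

9

Others report (18, 27, 27): truth gives -3; report 4 gives 0 > -3. Violating.
Others report (20, 20, 27): truth gives -3; report 4 gives 0 > -3. Violating.
Others report (20, 27, 20): truth gives -3; report 4 gives 0 > -3. Violating.
Others report (20, 27, 27): truth gives -3; report 4 gives 0 > -3. Violating.
Others report (4, 4, 4): truth gives 0; no alternative beats it.
Others report (4, 4, 9): truth gives 0; no alternative beats it.
(Checking all 125 profiles: 9 have a profitable deviation, 116 do not.)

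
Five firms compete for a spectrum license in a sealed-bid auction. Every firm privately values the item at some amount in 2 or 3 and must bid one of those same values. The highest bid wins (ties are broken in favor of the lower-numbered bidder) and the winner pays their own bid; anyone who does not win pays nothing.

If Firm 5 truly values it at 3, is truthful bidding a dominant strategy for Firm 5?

Check each profile of the others' bids and compare truth against every alternative bid.
Others bid (2, 2, 2, 2): truth gives 0, best alternative gives 0.
Others bid (2, 2, 2, 3): truth gives 0, best alternative gives 0.
Others bid (2, 2, 3, 2): truth gives 0, best alternative gives 0.
Others bid (2, 2, 3, 3): truth gives 0, best alternative gives 0.
Others bid (2, 3, 2, 2): truth gives 0, best alternative gives 0.
Others bid (2, 3, 2, 3): truth gives 0, best alternative gives 0.
(Remaining 10 profiles checked similarly; truth is weakly best in each.)
In every case the truthful bid is at least as good as any alternative, so it is a dominant strategy.

Yes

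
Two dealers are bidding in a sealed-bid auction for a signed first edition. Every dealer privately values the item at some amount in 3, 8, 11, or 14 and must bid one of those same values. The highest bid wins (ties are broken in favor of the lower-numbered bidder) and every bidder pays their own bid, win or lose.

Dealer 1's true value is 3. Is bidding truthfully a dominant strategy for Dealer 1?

Check each profile of the others' bids and compare truth against every alternative bid.
Others bid (3): truth gives 0, best alternative gives -5.
Others bid (11): truth gives -3, best alternative gives -8.
Others bid (14): truth gives -3, best alternative gives -8.
Others bid (8): truth gives -3, best alternative gives -5.
In every case the truthful bid is at least as good as any alternative, so it is a dominant strategy.

Yes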